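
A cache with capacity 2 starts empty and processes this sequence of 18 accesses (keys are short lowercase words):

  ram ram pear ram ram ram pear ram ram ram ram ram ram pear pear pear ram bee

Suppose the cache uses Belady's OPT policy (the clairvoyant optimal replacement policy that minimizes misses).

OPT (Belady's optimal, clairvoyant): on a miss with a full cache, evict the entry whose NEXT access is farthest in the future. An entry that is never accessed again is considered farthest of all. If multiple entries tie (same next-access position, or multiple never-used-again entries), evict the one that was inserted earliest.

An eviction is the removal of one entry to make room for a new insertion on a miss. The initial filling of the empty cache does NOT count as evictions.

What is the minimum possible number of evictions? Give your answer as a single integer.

OPT (Belady) simulation (capacity=2):
  1. access ram: MISS. Cache: [ram]
  2. access ram: HIT. Next use of ram: step 4. Cache: [ram]
  3. access pear: MISS. Cache: [ram pear]
  4. access ram: HIT. Next use of ram: step 5. Cache: [ram pear]
  5. access ram: HIT. Next use of ram: step 6. Cache: [ram pear]
  6. access ram: HIT. Next use of ram: step 8. Cache: [ram pear]
  7. access pear: HIT. Next use of pear: step 14. Cache: [ram pear]
  8. access ram: HIT. Next use of ram: step 9. Cache: [ram pear]
  9. access ram: HIT. Next use of ram: step 10. Cache: [ram pear]
  10. access ram: HIT. Next use of ram: step 11. Cache: [ram pear]
  11. access ram: HIT. Next use of ram: step 12. Cache: [ram pear]
  12. access ram: HIT. Next use of ram: step 13. Cache: [ram pear]
  13. access ram: HIT. Next use of ram: step 17. Cache: [ram pear]
  14. access pear: HIT. Next use of pear: step 15. Cache: [ram pear]
  15. access pear: HIT. Next use of pear: step 16. Cache: [ram pear]
  16. access pear: HIT. Next use of pear: never. Cache: [ram pear]
  17. access ram: HIT. Next use of ram: never. Cache: [ram pear]
  18. access bee: MISS, evict ram (next use: never). Cache: [pear bee]
Total: 15 hits, 3 misses, 1 evictions

Answer: 1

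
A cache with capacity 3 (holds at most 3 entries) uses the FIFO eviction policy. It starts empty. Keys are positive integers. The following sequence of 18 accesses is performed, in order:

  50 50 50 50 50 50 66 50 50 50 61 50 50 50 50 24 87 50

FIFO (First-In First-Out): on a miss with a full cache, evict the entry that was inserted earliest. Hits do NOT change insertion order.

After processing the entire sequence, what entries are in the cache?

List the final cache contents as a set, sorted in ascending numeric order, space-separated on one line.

FIFO simulation (capacity=3):
  1. access 50: MISS. Cache (old->new): [50]
  2. access 50: HIT. Cache (old->new): [50]
  3. access 50: HIT. Cache (old->new): [50]
  4. access 50: HIT. Cache (old->new): [50]
  5. access 50: HIT. Cache (old->new): [50]
  6. access 50: HIT. Cache (old->new): [50]
  7. access 66: MISS. Cache (old->new): [50 66]
  8. access 50: HIT. Cache (old->new): [50 66]
  9. access 50: HIT. Cache (old->new): [50 66]
  10. access 50: HIT. Cache (old->new): [50 66]
  11. access 61: MISS. Cache (old->new): [50 66 61]
  12. access 50: HIT. Cache (old->new): [50 66 61]
  13. access 50: HIT. Cache (old->new): [50 66 61]
  14. access 50: HIT. Cache (old->new): [50 66 61]
  15. access 50: HIT. Cache (old->new): [50 66 61]
  16. access 24: MISS, evict 50. Cache (old->new): [66 61 24]
  17. access 87: MISS, evict 66. Cache (old->new): [61 24 87]
  18. access 50: MISS, evict 61. Cache (old->new): [24 87 50]
Total: 12 hits, 6 misses, 3 evictions

Answer: 24 50 87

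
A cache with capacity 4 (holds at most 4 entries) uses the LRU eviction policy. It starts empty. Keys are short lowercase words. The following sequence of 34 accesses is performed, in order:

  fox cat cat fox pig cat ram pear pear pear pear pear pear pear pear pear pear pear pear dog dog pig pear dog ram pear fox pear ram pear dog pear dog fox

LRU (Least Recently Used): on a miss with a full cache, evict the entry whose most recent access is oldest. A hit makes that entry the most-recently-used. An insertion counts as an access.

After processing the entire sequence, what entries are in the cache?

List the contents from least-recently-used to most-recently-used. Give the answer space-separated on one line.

Answer: ram pear dog fox

Derivation:
LRU simulation (capacity=4):
  1. access fox: MISS. Cache (LRU->MRU): [fox]
  2. access cat: MISS. Cache (LRU->MRU): [fox cat]
  3. access cat: HIT. Cache (LRU->MRU): [fox cat]
  4. access fox: HIT. Cache (LRU->MRU): [cat fox]
  5. access pig: MISS. Cache (LRU->MRU): [cat fox pig]
  6. access cat: HIT. Cache (LRU->MRU): [fox pig cat]
  7. access ram: MISS. Cache (LRU->MRU): [fox pig cat ram]
  8. access pear: MISS, evict fox. Cache (LRU->MRU): [pig cat ram pear]
  9. access pear: HIT. Cache (LRU->MRU): [pig cat ram pear]
  10. access pear: HIT. Cache (LRU->MRU): [pig cat ram pear]
  11. access pear: HIT. Cache (LRU->MRU): [pig cat ram pear]
  12. access pear: HIT. Cache (LRU->MRU): [pig cat ram pear]
  13. access pear: HIT. Cache (LRU->MRU): [pig cat ram pear]
  14. access pear: HIT. Cache (LRU->MRU): [pig cat ram pear]
  15. access pear: HIT. Cache (LRU->MRU): [pig cat ram pear]
  16. access pear: HIT. Cache (LRU->MRU): [pig cat ram pear]
  17. access pear: HIT. Cache (LRU->MRU): [pig cat ram pear]
  18. access pear: HIT. Cache (LRU->MRU): [pig cat ram pear]
  19. access pear: HIT. Cache (LRU->MRU): [pig cat ram pear]
  20. access dog: MISS, evict pig. Cache (LRU->MRU): [cat ram pear dog]
  21. access dog: HIT. Cache (LRU->MRU): [cat ram pear dog]
  22. access pig: MISS, evict cat. Cache (LRU->MRU): [ram pear dog pig]
  23. access pear: HIT. Cache (LRU->MRU): [ram dog pig pear]
  24. access dog: HIT. Cache (LRU->MRU): [ram pig pear dog]
  25. access ram: HIT. Cache (LRU->MRU): [pig pear dog ram]
  26. access pear: HIT. Cache (LRU->MRU): [pig dog ram pear]
  27. access fox: MISS, evict pig. Cache (LRU->MRU): [dog ram pear fox]
  28. access pear: HIT. Cache (LRU->MRU): [dog ram fox pear]
  29. access ram: HIT. Cache (LRU->MRU): [dog fox pear ram]
  30. access pear: HIT. Cache (LRU->MRU): [dog fox ram pear]
  31. access dog: HIT. Cache (LRU->MRU): [fox ram pear dog]
  32. access pear: HIT. Cache (LRU->MRU): [fox ram dog pear]
  33. access dog: HIT. Cache (LRU->MRU): [fox ram pear dog]
  34. access fox: HIT. Cache (LRU->MRU): [ram pear dog fox]
Total: 26 hits, 8 misses, 4 evictions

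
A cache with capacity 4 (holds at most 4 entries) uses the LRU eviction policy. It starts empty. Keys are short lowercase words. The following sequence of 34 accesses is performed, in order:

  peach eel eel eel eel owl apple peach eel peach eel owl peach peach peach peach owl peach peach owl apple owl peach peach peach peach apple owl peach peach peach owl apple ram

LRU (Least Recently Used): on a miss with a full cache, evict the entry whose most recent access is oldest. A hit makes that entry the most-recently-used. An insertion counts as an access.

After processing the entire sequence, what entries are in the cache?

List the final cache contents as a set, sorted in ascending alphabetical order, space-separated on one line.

Answer: apple owl peach ram

Derivation:
LRU simulation (capacity=4):
  1. access peach: MISS. Cache (LRU->MRU): [peach]
  2. access eel: MISS. Cache (LRU->MRU): [peach eel]
  3. access eel: HIT. Cache (LRU->MRU): [peach eel]
  4. access eel: HIT. Cache (LRU->MRU): [peach eel]
  5. access eel: HIT. Cache (LRU->MRU): [peach eel]
  6. access owl: MISS. Cache (LRU->MRU): [peach eel owl]
  7. access apple: MISS. Cache (LRU->MRU): [peach eel owl apple]
  8. access peach: HIT. Cache (LRU->MRU): [eel owl apple peach]
  9. access eel: HIT. Cache (LRU->MRU): [owl apple peach eel]
  10. access peach: HIT. Cache (LRU->MRU): [owl apple eel peach]
  11. access eel: HIT. Cache (LRU->MRU): [owl apple peach eel]
  12. access owl: HIT. Cache (LRU->MRU): [apple peach eel owl]
  13. access peach: HIT. Cache (LRU->MRU): [apple eel owl peach]
  14. access peach: HIT. Cache (LRU->MRU): [apple eel owl peach]
  15. access peach: HIT. Cache (LRU->MRU): [apple eel owl peach]
  16. access peach: HIT. Cache (LRU->MRU): [apple eel owl peach]
  17. access owl: HIT. Cache (LRU->MRU): [apple eel peach owl]
  18. access peach: HIT. Cache (LRU->MRU): [apple eel owl peach]
  19. access peach: HIT. Cache (LRU->MRU): [apple eel owl peach]
  20. access owl: HIT. Cache (LRU->MRU): [apple eel peach owl]
  21. access apple: HIT. Cache (LRU->MRU): [eel peach owl apple]
  22. access owl: HIT. Cache (LRU->MRU): [eel peach apple owl]
  23. access peach: HIT. Cache (LRU->MRU): [eel apple owl peach]
  24. access peach: HIT. Cache (LRU->MRU): [eel apple owl peach]
  25. access peach: HIT. Cache (LRU->MRU): [eel apple owl peach]
  26. access peach: HIT. Cache (LRU->MRU): [eel apple owl peach]
  27. access apple: HIT. Cache (LRU->MRU): [eel owl peach apple]
  28. access owl: HIT. Cache (LRU->MRU): [eel peach apple owl]
  29. access peach: HIT. Cache (LRU->MRU): [eel apple owl peach]
  30. access peach: HIT. Cache (LRU->MRU): [eel apple owl peach]
  31. access peach: HIT. Cache (LRU->MRU): [eel apple owl peach]
  32. access owl: HIT. Cache (LRU->MRU): [eel apple peach owl]
  33. access apple: HIT. Cache (LRU->MRU): [eel peach owl apple]
  34. access ram: MISS, evict eel. Cache (LRU->MRU): [peach owl apple ram]
Total: 29 hits, 5 misses, 1 evictions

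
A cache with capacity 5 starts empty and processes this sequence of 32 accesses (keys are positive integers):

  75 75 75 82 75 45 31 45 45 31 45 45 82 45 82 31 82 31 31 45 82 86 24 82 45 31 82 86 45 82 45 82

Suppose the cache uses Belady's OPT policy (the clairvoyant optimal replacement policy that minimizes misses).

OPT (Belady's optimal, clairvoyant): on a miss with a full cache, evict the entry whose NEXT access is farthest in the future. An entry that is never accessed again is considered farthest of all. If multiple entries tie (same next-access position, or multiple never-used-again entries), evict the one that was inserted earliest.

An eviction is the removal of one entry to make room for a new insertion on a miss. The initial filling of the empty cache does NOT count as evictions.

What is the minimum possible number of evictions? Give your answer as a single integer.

OPT (Belady) simulation (capacity=5):
  1. access 75: MISS. Cache: [75]
  2. access 75: HIT. Next use of 75: step 3. Cache: [75]
  3. access 75: HIT. Next use of 75: step 5. Cache: [75]
  4. access 82: MISS. Cache: [75 82]
  5. access 75: HIT. Next use of 75: never. Cache: [75 82]
  6. access 45: MISS. Cache: [75 82 45]
  7. access 31: MISS. Cache: [75 82 45 31]
  8. access 45: HIT. Next use of 45: step 9. Cache: [75 82 45 31]
  9. access 45: HIT. Next use of 45: step 11. Cache: [75 82 45 31]
  10. access 31: HIT. Next use of 31: step 16. Cache: [75 82 45 31]
  11. access 45: HIT. Next use of 45: step 12. Cache: [75 82 45 31]
  12. access 45: HIT. Next use of 45: step 14. Cache: [75 82 45 31]
  13. access 82: HIT. Next use of 82: step 15. Cache: [75 82 45 31]
  14. access 45: HIT. Next use of 45: step 20. Cache: [75 82 45 31]
  15. access 82: HIT. Next use of 82: step 17. Cache: [75 82 45 31]
  16. access 31: HIT. Next use of 31: step 18. Cache: [75 82 45 31]
  17. access 82: HIT. Next use of 82: step 21. Cache: [75 82 45 31]
  18. access 31: HIT. Next use of 31: step 19. Cache: [75 82 45 31]
  19. access 31: HIT. Next use of 31: step 26. Cache: [75 82 45 31]
  20. access 45: HIT. Next use of 45: step 25. Cache: [75 82 45 31]
  21. access 82: HIT. Next use of 82: step 24. Cache: [75 82 45 31]
  22. access 86: MISS. Cache: [75 82 45 31 86]
  23. access 24: MISS, evict 75 (next use: never). Cache: [82 45 31 86 24]
  24. access 82: HIT. Next use of 82: step 27. Cache: [82 45 31 86 24]
  25. access 45: HIT. Next use of 45: step 29. Cache: [82 45 31 86 24]
  26. access 31: HIT. Next use of 31: never. Cache: [82 45 31 86 24]
  27. access 82: HIT. Next use of 82: step 30. Cache: [82 45 31 86 24]
  28. access 86: HIT. Next use of 86: never. Cache: [82 45 31 86 24]
  29. access 45: HIT. Next use of 45: step 31. Cache: [82 45 31 86 24]
  30. access 82: HIT. Next use of 82: step 32. Cache: [82 45 31 86 24]
  31. access 45: HIT. Next use of 45: never. Cache: [82 45 31 86 24]
  32. access 82: HIT. Next use of 82: never. Cache: [82 45 31 86 24]
Total: 26 hits, 6 misses, 1 evictions

Answer: 1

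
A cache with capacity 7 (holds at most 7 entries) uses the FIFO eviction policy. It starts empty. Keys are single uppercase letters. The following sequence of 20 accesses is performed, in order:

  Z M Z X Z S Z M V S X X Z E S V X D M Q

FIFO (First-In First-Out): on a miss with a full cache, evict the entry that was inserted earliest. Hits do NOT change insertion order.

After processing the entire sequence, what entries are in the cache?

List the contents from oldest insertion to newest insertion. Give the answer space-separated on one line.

Answer: M X S V E D Q

Derivation:
FIFO simulation (capacity=7):
  1. access Z: MISS. Cache (old->new): [Z]
  2. access M: MISS. Cache (old->new): [Z M]
  3. access Z: HIT. Cache (old->new): [Z M]
  4. access X: MISS. Cache (old->new): [Z M X]
  5. access Z: HIT. Cache (old->new): [Z M X]
  6. access S: MISS. Cache (old->new): [Z M X S]
  7. access Z: HIT. Cache (old->new): [Z M X S]
  8. access M: HIT. Cache (old->new): [Z M X S]
  9. access V: MISS. Cache (old->new): [Z M X S V]
  10. access S: HIT. Cache (old->new): [Z M X S V]
  11. access X: HIT. Cache (old->new): [Z M X S V]
  12. access X: HIT. Cache (old->new): [Z M X S V]
  13. access Z: HIT. Cache (old->new): [Z M X S V]
  14. access E: MISS. Cache (old->new): [Z M X S V E]
  15. access S: HIT. Cache (old->new): [Z M X S V E]
  16. access V: HIT. Cache (old->new): [Z M X S V E]
  17. access X: HIT. Cache (old->new): [Z M X S V E]
  18. access D: MISS. Cache (old->new): [Z M X S V E D]
  19. access M: HIT. Cache (old->new): [Z M X S V E D]
  20. access Q: MISS, evict Z. Cache (old->new): [M X S V E D Q]
Total: 12 hits, 8 misses, 1 evictions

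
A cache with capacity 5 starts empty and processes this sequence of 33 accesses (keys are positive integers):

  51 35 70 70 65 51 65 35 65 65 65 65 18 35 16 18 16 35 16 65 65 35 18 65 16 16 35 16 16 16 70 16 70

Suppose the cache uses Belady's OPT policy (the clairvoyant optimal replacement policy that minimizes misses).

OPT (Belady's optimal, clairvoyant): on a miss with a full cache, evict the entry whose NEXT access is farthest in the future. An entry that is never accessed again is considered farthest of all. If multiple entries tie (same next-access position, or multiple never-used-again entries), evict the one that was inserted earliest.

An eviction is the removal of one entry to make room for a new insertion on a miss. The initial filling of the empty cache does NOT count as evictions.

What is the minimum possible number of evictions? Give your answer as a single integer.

Answer: 1

Derivation:
OPT (Belady) simulation (capacity=5):
  1. access 51: MISS. Cache: [51]
  2. access 35: MISS. Cache: [51 35]
  3. access 70: MISS. Cache: [51 35 70]
  4. access 70: HIT. Next use of 70: step 31. Cache: [51 35 70]
  5. access 65: MISS. Cache: [51 35 70 65]
  6. access 51: HIT. Next use of 51: never. Cache: [51 35 70 65]
  7. access 65: HIT. Next use of 65: step 9. Cache: [51 35 70 65]
  8. access 35: HIT. Next use of 35: step 14. Cache: [51 35 70 65]
  9. access 65: HIT. Next use of 65: step 10. Cache: [51 35 70 65]
  10. access 65: HIT. Next use of 65: step 11. Cache: [51 35 70 65]
  11. access 65: HIT. Next use of 65: step 12. Cache: [51 35 70 65]
  12. access 65: HIT. Next use of 65: step 20. Cache: [51 35 70 65]
  13. access 18: MISS. Cache: [51 35 70 65 18]
  14. access 35: HIT. Next use of 35: step 18. Cache: [51 35 70 65 18]
  15. access 16: MISS, evict 51 (next use: never). Cache: [35 70 65 18 16]
  16. access 18: HIT. Next use of 18: step 23. Cache: [35 70 65 18 16]
  17. access 16: HIT. Next use of 16: step 19. Cache: [35 70 65 18 16]
  18. access 35: HIT. Next use of 35: step 22. Cache: [35 70 65 18 16]
  19. access 16: HIT. Next use of 16: step 25. Cache: [35 70 65 18 16]
  20. access 65: HIT. Next use of 65: step 21. Cache: [35 70 65 18 16]
  21. access 65: HIT. Next use of 65: step 24. Cache: [35 70 65 18 16]
  22. access 35: HIT. Next use of 35: step 27. Cache: [35 70 65 18 16]
  23. access 18: HIT. Next use of 18: never. Cache: [35 70 65 18 16]
  24. access 65: HIT. Next use of 65: never. Cache: [35 70 65 18 16]
  25. access 16: HIT. Next use of 16: step 26. Cache: [35 70 65 18 16]
  26. access 16: HIT. Next use of 16: step 28. Cache: [35 70 65 18 16]
  27. access 35: HIT. Next use of 35: never. Cache: [35 70 65 18 16]
  28. access 16: HIT. Next use of 16: step 29. Cache: [35 70 65 18 16]
  29. access 16: HIT. Next use of 16: step 30. Cache: [35 70 65 18 16]
  30. access 16: HIT. Next use of 16: step 32. Cache: [35 70 65 18 16]
  31. access 70: HIT. Next use of 70: step 33. Cache: [35 70 65 18 16]
  32. access 16: HIT. Next use of 16: never. Cache: [35 70 65 18 16]
  33. access 70: HIT. Next use of 70: never. Cache: [35 70 65 18 16]
Total: 27 hits, 6 misses, 1 evictions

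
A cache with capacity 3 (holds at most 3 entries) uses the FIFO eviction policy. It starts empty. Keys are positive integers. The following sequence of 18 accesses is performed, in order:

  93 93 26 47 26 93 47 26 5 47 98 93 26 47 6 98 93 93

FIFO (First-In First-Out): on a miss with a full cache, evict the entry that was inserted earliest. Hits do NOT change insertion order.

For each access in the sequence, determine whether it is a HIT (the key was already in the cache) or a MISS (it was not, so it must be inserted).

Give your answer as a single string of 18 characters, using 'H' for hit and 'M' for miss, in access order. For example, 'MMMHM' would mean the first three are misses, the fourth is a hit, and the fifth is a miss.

FIFO simulation (capacity=3):
  1. access 93: MISS. Cache (old->new): [93]
  2. access 93: HIT. Cache (old->new): [93]
  3. access 26: MISS. Cache (old->new): [93 26]
  4. access 47: MISS. Cache (old->new): [93 26 47]
  5. access 26: HIT. Cache (old->new): [93 26 47]
  6. access 93: HIT. Cache (old->new): [93 26 47]
  7. access 47: HIT. Cache (old->new): [93 26 47]
  8. access 26: HIT. Cache (old->new): [93 26 47]
  9. access 5: MISS, evict 93. Cache (old->new): [26 47 5]
  10. access 47: HIT. Cache (old->new): [26 47 5]
  11. access 98: MISS, evict 26. Cache (old->new): [47 5 98]
  12. access 93: MISS, evict 47. Cache (old->new): [5 98 93]
  13. access 26: MISS, evict 5. Cache (old->new): [98 93 26]
  14. access 47: MISS, evict 98. Cache (old->new): [93 26 47]
  15. access 6: MISS, evict 93. Cache (old->new): [26 47 6]
  16. access 98: MISS, evict 26. Cache (old->new): [47 6 98]
  17. access 93: MISS, evict 47. Cache (old->new): [6 98 93]
  18. access 93: HIT. Cache (old->new): [6 98 93]
Total: 7 hits, 11 misses, 8 evictions

Answer: MHMMHHHHMHMMMMMMMH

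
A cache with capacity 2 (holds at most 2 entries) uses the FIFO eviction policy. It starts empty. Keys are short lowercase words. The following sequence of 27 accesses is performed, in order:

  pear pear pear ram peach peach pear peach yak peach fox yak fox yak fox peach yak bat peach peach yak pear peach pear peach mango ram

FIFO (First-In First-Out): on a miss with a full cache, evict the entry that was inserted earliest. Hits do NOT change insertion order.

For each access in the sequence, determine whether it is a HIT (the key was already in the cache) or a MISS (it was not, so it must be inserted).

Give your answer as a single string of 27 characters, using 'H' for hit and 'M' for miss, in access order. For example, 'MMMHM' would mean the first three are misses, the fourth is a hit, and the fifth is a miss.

FIFO simulation (capacity=2):
  1. access pear: MISS. Cache (old->new): [pear]
  2. access pear: HIT. Cache (old->new): [pear]
  3. access pear: HIT. Cache (old->new): [pear]
  4. access ram: MISS. Cache (old->new): [pear ram]
  5. access peach: MISS, evict pear. Cache (old->new): [ram peach]
  6. access peach: HIT. Cache (old->new): [ram peach]
  7. access pear: MISS, evict ram. Cache (old->new): [peach pear]
  8. access peach: HIT. Cache (old->new): [peach pear]
  9. access yak: MISS, evict peach. Cache (old->new): [pear yak]
  10. access peach: MISS, evict pear. Cache (old->new): [yak peach]
  11. access fox: MISS, evict yak. Cache (old->new): [peach fox]
  12. access yak: MISS, evict peach. Cache (old->new): [fox yak]
  13. access fox: HIT. Cache (old->new): [fox yak]
  14. access yak: HIT. Cache (old->new): [fox yak]
  15. access fox: HIT. Cache (old->new): [fox yak]
  16. access peach: MISS, evict fox. Cache (old->new): [yak peach]
  17. access yak: HIT. Cache (old->new): [yak peach]
  18. access bat: MISS, evict yak. Cache (old->new): [peach bat]
  19. access peach: HIT. Cache (old->new): [peach bat]
  20. access peach: HIT. Cache (old->new): [peach bat]
  21. access yak: MISS, evict peach. Cache (old->new): [bat yak]
  22. access pear: MISS, evict bat. Cache (old->new): [yak pear]
  23. access peach: MISS, evict yak. Cache (old->new): [pear peach]
  24. access pear: HIT. Cache (old->new): [pear peach]
  25. access peach: HIT. Cache (old->new): [pear peach]
  26. access mango: MISS, evict pear. Cache (old->new): [peach mango]
  27. access ram: MISS, evict peach. Cache (old->new): [mango ram]
Total: 12 hits, 15 misses, 13 evictions

Answer: MHHMMHMHMMMMHHHMHMHHMMMHHMM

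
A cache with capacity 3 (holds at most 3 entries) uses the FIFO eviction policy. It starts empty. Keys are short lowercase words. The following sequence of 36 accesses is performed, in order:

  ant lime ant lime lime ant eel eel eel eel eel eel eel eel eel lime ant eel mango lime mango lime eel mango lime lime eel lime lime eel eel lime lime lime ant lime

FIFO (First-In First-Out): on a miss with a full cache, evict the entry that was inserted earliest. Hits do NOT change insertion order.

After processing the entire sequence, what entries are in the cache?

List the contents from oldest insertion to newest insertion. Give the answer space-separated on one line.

Answer: mango ant lime

Derivation:
FIFO simulation (capacity=3):
  1. access ant: MISS. Cache (old->new): [ant]
  2. access lime: MISS. Cache (old->new): [ant lime]
  3. access ant: HIT. Cache (old->new): [ant lime]
  4. access lime: HIT. Cache (old->new): [ant lime]
  5. access lime: HIT. Cache (old->new): [ant lime]
  6. access ant: HIT. Cache (old->new): [ant lime]
  7. access eel: MISS. Cache (old->new): [ant lime eel]
  8. access eel: HIT. Cache (old->new): [ant lime eel]
  9. access eel: HIT. Cache (old->new): [ant lime eel]
  10. access eel: HIT. Cache (old->new): [ant lime eel]
  11. access eel: HIT. Cache (old->new): [ant lime eel]
  12. access eel: HIT. Cache (old->new): [ant lime eel]
  13. access eel: HIT. Cache (old->new): [ant lime eel]
  14. access eel: HIT. Cache (old->new): [ant lime eel]
  15. access eel: HIT. Cache (old->new): [ant lime eel]
  16. access lime: HIT. Cache (old->new): [ant lime eel]
  17. access ant: HIT. Cache (old->new): [ant lime eel]
  18. access eel: HIT. Cache (old->new): [ant lime eel]
  19. access mango: MISS, evict ant. Cache (old->new): [lime eel mango]
  20. access lime: HIT. Cache (old->new): [lime eel mango]
  21. access mango: HIT. Cache (old->new): [lime eel mango]
  22. access lime: HIT. Cache (old->new): [lime eel mango]
  23. access eel: HIT. Cache (old->new): [lime eel mango]
  24. access mango: HIT. Cache (old->new): [lime eel mango]
  25. access lime: HIT. Cache (old->new): [lime eel mango]
  26. access lime: HIT. Cache (old->new): [lime eel mango]
  27. access eel: HIT. Cache (old->new): [lime eel mango]
  28. access lime: HIT. Cache (old->new): [lime eel mango]
  29. access lime: HIT. Cache (old->new): [lime eel mango]
  30. access eel: HIT. Cache (old->new): [lime eel mango]
  31. access eel: HIT. Cache (old->new): [lime eel mango]
  32. access lime: HIT. Cache (old->new): [lime eel mango]
  33. access lime: HIT. Cache (old->new): [lime eel mango]
  34. access lime: HIT. Cache (old->new): [lime eel mango]
  35. access ant: MISS, evict lime. Cache (old->new): [eel mango ant]
  36. access lime: MISS, evict eel. Cache (old->new): [mango ant lime]
Total: 30 hits, 6 misses, 3 evictions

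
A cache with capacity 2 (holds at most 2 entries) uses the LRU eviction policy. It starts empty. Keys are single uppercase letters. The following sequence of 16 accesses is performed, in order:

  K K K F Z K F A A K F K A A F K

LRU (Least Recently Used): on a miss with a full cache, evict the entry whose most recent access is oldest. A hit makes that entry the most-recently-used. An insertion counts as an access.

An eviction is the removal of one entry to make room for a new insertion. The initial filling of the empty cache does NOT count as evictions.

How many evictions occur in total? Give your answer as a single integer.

Answer: 9

Derivation:
LRU simulation (capacity=2):
  1. access K: MISS. Cache (LRU->MRU): [K]
  2. access K: HIT. Cache (LRU->MRU): [K]
  3. access K: HIT. Cache (LRU->MRU): [K]
  4. access F: MISS. Cache (LRU->MRU): [K F]
  5. access Z: MISS, evict K. Cache (LRU->MRU): [F Z]
  6. access K: MISS, evict F. Cache (LRU->MRU): [Z K]
  7. access F: MISS, evict Z. Cache (LRU->MRU): [K F]
  8. access A: MISS, evict K. Cache (LRU->MRU): [F A]
  9. access A: HIT. Cache (LRU->MRU): [F A]
  10. access K: MISS, evict F. Cache (LRU->MRU): [A K]
  11. access F: MISS, evict A. Cache (LRU->MRU): [K F]
  12. access K: HIT. Cache (LRU->MRU): [F K]
  13. access A: MISS, evict F. Cache (LRU->MRU): [K A]
  14. access A: HIT. Cache (LRU->MRU): [K A]
  15. access F: MISS, evict K. Cache (LRU->MRU): [A F]
  16. access K: MISS, evict A. Cache (LRU->MRU): [F K]
Total: 5 hits, 11 misses, 9 evictions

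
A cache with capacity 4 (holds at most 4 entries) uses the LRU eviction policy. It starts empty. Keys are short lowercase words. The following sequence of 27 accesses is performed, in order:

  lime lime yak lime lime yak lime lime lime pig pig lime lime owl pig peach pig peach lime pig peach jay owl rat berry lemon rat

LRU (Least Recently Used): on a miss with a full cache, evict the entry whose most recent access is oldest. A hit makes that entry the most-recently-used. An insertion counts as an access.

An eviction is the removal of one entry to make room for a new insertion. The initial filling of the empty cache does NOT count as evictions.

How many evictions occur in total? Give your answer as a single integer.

Answer: 6

Derivation:
LRU simulation (capacity=4):
  1. access lime: MISS. Cache (LRU->MRU): [lime]
  2. access lime: HIT. Cache (LRU->MRU): [lime]
  3. access yak: MISS. Cache (LRU->MRU): [lime yak]
  4. access lime: HIT. Cache (LRU->MRU): [yak lime]
  5. access lime: HIT. Cache (LRU->MRU): [yak lime]
  6. access yak: HIT. Cache (LRU->MRU): [lime yak]
  7. access lime: HIT. Cache (LRU->MRU): [yak lime]
  8. access lime: HIT. Cache (LRU->MRU): [yak lime]
  9. access lime: HIT. Cache (LRU->MRU): [yak lime]
  10. access pig: MISS. Cache (LRU->MRU): [yak lime pig]
  11. access pig: HIT. Cache (LRU->MRU): [yak lime pig]
  12. access lime: HIT. Cache (LRU->MRU): [yak pig lime]
  13. access lime: HIT. Cache (LRU->MRU): [yak pig lime]
  14. access owl: MISS. Cache (LRU->MRU): [yak pig lime owl]
  15. access pig: HIT. Cache (LRU->MRU): [yak lime owl pig]
  16. access peach: MISS, evict yak. Cache (LRU->MRU): [lime owl pig peach]
  17. access pig: HIT. Cache (LRU->MRU): [lime owl peach pig]
  18. access peach: HIT. Cache (LRU->MRU): [lime owl pig peach]
  19. access lime: HIT. Cache (LRU->MRU): [owl pig peach lime]
  20. access pig: HIT. Cache (LRU->MRU): [owl peach lime pig]
  21. access peach: HIT. Cache (LRU->MRU): [owl lime pig peach]
  22. access jay: MISS, evict owl. Cache (LRU->MRU): [lime pig peach jay]
  23. access owl: MISS, evict lime. Cache (LRU->MRU): [pig peach jay owl]
  24. access rat: MISS, evict pig. Cache (LRU->MRU): [peach jay owl rat]
  25. access berry: MISS, evict peach. Cache (LRU->MRU): [jay owl rat berry]
  26. access lemon: MISS, evict jay. Cache (LRU->MRU): [owl rat berry lemon]
  27. access rat: HIT. Cache (LRU->MRU): [owl berry lemon rat]
Total: 17 hits, 10 misses, 6 evictions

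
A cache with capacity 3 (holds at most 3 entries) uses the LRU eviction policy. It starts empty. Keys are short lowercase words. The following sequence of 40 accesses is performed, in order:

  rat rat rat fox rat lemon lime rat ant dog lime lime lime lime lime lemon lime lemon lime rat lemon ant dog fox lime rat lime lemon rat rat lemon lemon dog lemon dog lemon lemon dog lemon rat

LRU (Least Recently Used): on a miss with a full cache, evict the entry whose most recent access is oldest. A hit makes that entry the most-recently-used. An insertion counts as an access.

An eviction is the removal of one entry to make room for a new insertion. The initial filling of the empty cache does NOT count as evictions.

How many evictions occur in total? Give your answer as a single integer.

LRU simulation (capacity=3):
  1. access rat: MISS. Cache (LRU->MRU): [rat]
  2. access rat: HIT. Cache (LRU->MRU): [rat]
  3. access rat: HIT. Cache (LRU->MRU): [rat]
  4. access fox: MISS. Cache (LRU->MRU): [rat fox]
  5. access rat: HIT. Cache (LRU->MRU): [fox rat]
  6. access lemon: MISS. Cache (LRU->MRU): [fox rat lemon]
  7. access lime: MISS, evict fox. Cache (LRU->MRU): [rat lemon lime]
  8. access rat: HIT. Cache (LRU->MRU): [lemon lime rat]
  9. access ant: MISS, evict lemon. Cache (LRU->MRU): [lime rat ant]
  10. access dog: MISS, evict lime. Cache (LRU->MRU): [rat ant dog]
  11. access lime: MISS, evict rat. Cache (LRU->MRU): [ant dog lime]
  12. access lime: HIT. Cache (LRU->MRU): [ant dog lime]
  13. access lime: HIT. Cache (LRU->MRU): [ant dog lime]
  14. access lime: HIT. Cache (LRU->MRU): [ant dog lime]
  15. access lime: HIT. Cache (LRU->MRU): [ant dog lime]
  16. access lemon: MISS, evict ant. Cache (LRU->MRU): [dog lime lemon]
  17. access lime: HIT. Cache (LRU->MRU): [dog lemon lime]
  18. access lemon: HIT. Cache (LRU->MRU): [dog lime lemon]
  19. access lime: HIT. Cache (LRU->MRU): [dog lemon lime]
  20. access rat: MISS, evict dog. Cache (LRU->MRU): [lemon lime rat]
  21. access lemon: HIT. Cache (LRU->MRU): [lime rat lemon]
  22. access ant: MISS, evict lime. Cache (LRU->MRU): [rat lemon ant]
  23. access dog: MISS, evict rat. Cache (LRU->MRU): [lemon ant dog]
  24. access fox: MISS, evict lemon. Cache (LRU->MRU): [ant dog fox]
  25. access lime: MISS, evict ant. Cache (LRU->MRU): [dog fox lime]
  26. access rat: MISS, evict dog. Cache (LRU->MRU): [fox lime rat]
  27. access lime: HIT. Cache (LRU->MRU): [fox rat lime]
  28. access lemon: MISS, evict fox. Cache (LRU->MRU): [rat lime lemon]
  29. access rat: HIT. Cache (LRU->MRU): [lime lemon rat]
  30. access rat: HIT. Cache (LRU->MRU): [lime lemon rat]
  31. access lemon: HIT. Cache (LRU->MRU): [lime rat lemon]
  32. access lemon: HIT. Cache (LRU->MRU): [lime rat lemon]
  33. access dog: MISS, evict lime. Cache (LRU->MRU): [rat lemon dog]
  34. access lemon: HIT. Cache (LRU->MRU): [rat dog lemon]
  35. access dog: HIT. Cache (LRU->MRU): [rat lemon dog]
  36. access lemon: HIT. Cache (LRU->MRU): [rat dog lemon]
  37. access lemon: HIT. Cache (LRU->MRU): [rat dog lemon]
  38. access dog: HIT. Cache (LRU->MRU): [rat lemon dog]
  39. access lemon: HIT. Cache (LRU->MRU): [rat dog lemon]
  40. access rat: HIT. Cache (LRU->MRU): [dog lemon rat]
Total: 24 hits, 16 misses, 13 evictions

Answer: 13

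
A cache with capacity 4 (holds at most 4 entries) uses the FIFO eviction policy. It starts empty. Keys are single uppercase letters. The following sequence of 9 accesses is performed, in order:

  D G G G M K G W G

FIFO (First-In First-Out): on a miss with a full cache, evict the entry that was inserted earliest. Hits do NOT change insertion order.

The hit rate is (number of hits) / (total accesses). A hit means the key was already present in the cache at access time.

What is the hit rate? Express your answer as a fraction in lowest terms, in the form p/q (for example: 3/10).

Answer: 4/9

Derivation:
FIFO simulation (capacity=4):
  1. access D: MISS. Cache (old->new): [D]
  2. access G: MISS. Cache (old->new): [D G]
  3. access G: HIT. Cache (old->new): [D G]
  4. access G: HIT. Cache (old->new): [D G]
  5. access M: MISS. Cache (old->new): [D G M]
  6. access K: MISS. Cache (old->new): [D G M K]
  7. access G: HIT. Cache (old->new): [D G M K]
  8. access W: MISS, evict D. Cache (old->new): [G M K W]
  9. access G: HIT. Cache (old->new): [G M K W]
Total: 4 hits, 5 misses, 1 evictions

Hit rate = 4/9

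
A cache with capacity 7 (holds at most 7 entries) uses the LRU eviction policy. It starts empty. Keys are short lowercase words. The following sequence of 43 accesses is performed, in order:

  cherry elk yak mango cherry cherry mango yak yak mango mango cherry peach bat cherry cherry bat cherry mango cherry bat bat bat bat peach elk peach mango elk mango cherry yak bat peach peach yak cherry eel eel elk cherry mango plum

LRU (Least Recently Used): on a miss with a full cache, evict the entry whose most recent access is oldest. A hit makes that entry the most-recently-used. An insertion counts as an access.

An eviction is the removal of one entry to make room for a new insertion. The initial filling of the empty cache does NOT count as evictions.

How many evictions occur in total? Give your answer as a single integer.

Answer: 1

Derivation:
LRU simulation (capacity=7):
  1. access cherry: MISS. Cache (LRU->MRU): [cherry]
  2. access elk: MISS. Cache (LRU->MRU): [cherry elk]
  3. access yak: MISS. Cache (LRU->MRU): [cherry elk yak]
  4. access mango: MISS. Cache (LRU->MRU): [cherry elk yak mango]
  5. access cherry: HIT. Cache (LRU->MRU): [elk yak mango cherry]
  6. access cherry: HIT. Cache (LRU->MRU): [elk yak mango cherry]
  7. access mango: HIT. Cache (LRU->MRU): [elk yak cherry mango]
  8. access yak: HIT. Cache (LRU->MRU): [elk cherry mango yak]
  9. access yak: HIT. Cache (LRU->MRU): [elk cherry mango yak]
  10. access mango: HIT. Cache (LRU->MRU): [elk cherry yak mango]
  11. access mango: HIT. Cache (LRU->MRU): [elk cherry yak mango]
  12. access cherry: HIT. Cache (LRU->MRU): [elk yak mango cherry]
  13. access peach: MISS. Cache (LRU->MRU): [elk yak mango cherry peach]
  14. access bat: MISS. Cache (LRU->MRU): [elk yak mango cherry peach bat]
  15. access cherry: HIT. Cache (LRU->MRU): [elk yak mango peach bat cherry]
  16. access cherry: HIT. Cache (LRU->MRU): [elk yak mango peach bat cherry]
  17. access bat: HIT. Cache (LRU->MRU): [elk yak mango peach cherry bat]
  18. access cherry: HIT. Cache (LRU->MRU): [elk yak mango peach bat cherry]
  19. access mango: HIT. Cache (LRU->MRU): [elk yak peach bat cherry mango]
  20. access cherry: HIT. Cache (LRU->MRU): [elk yak peach bat mango cherry]
  21. access bat: HIT. Cache (LRU->MRU): [elk yak peach mango cherry bat]
  22. access bat: HIT. Cache (LRU->MRU): [elk yak peach mango cherry bat]
  23. access bat: HIT. Cache (LRU->MRU): [elk yak peach mango cherry bat]
  24. access bat: HIT. Cache (LRU->MRU): [elk yak peach mango cherry bat]
  25. access peach: HIT. Cache (LRU->MRU): [elk yak mango cherry bat peach]
  26. access elk: HIT. Cache (LRU->MRU): [yak mango cherry bat peach elk]
  27. access peach: HIT. Cache (LRU->MRU): [yak mango cherry bat elk peach]
  28. access mango: HIT. Cache (LRU->MRU): [yak cherry bat elk peach mango]
  29. access elk: HIT. Cache (LRU->MRU): [yak cherry bat peach mango elk]
  30. access mango: HIT. Cache (LRU->MRU): [yak cherry bat peach elk mango]
  31. access cherry: HIT. Cache (LRU->MRU): [yak bat peach elk mango cherry]
  32. access yak: HIT. Cache (LRU->MRU): [bat peach elk mango cherry yak]
  33. access bat: HIT. Cache (LRU->MRU): [peach elk mango cherry yak bat]
  34. access peach: HIT. Cache (LRU->MRU): [elk mango cherry yak bat peach]
  35. access peach: HIT. Cache (LRU->MRU): [elk mango cherry yak bat peach]
  36. access yak: HIT. Cache (LRU->MRU): [elk mango cherry bat peach yak]
  37. access cherry: HIT. Cache (LRU->MRU): [elk mango bat peach yak cherry]
  38. access eel: MISS. Cache (LRU->MRU): [elk mango bat peach yak cherry eel]
  39. access eel: HIT. Cache (LRU->MRU): [elk mango bat peach yak cherry eel]
  40. access elk: HIT. Cache (LRU->MRU): [mango bat peach yak cherry eel elk]
  41. access cherry: HIT. Cache (LRU->MRU): [mango bat peach yak eel elk cherry]
  42. access mango: HIT. Cache (LRU->MRU): [bat peach yak eel elk cherry mango]
  43. access plum: MISS, evict bat. Cache (LRU->MRU): [peach yak eel elk cherry mango plum]
Total: 35 hits, 8 misses, 1 evictions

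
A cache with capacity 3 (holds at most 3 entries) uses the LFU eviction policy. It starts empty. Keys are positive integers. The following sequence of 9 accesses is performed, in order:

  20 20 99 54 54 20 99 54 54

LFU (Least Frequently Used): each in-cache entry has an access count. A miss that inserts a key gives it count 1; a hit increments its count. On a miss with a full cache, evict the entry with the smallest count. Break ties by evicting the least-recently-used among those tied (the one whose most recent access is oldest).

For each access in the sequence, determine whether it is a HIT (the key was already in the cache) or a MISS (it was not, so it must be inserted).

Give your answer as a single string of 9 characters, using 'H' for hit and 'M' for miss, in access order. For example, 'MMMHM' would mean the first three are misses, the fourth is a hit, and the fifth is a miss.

LFU simulation (capacity=3):
  1. access 20: MISS. Cache: [20(c=1)]
  2. access 20: HIT, count now 2. Cache: [20(c=2)]
  3. access 99: MISS. Cache: [99(c=1) 20(c=2)]
  4. access 54: MISS. Cache: [99(c=1) 54(c=1) 20(c=2)]
  5. access 54: HIT, count now 2. Cache: [99(c=1) 20(c=2) 54(c=2)]
  6. access 20: HIT, count now 3. Cache: [99(c=1) 54(c=2) 20(c=3)]
  7. access 99: HIT, count now 2. Cache: [54(c=2) 99(c=2) 20(c=3)]
  8. access 54: HIT, count now 3. Cache: [99(c=2) 20(c=3) 54(c=3)]
  9. access 54: HIT, count now 4. Cache: [99(c=2) 20(c=3) 54(c=4)]
Total: 6 hits, 3 misses, 0 evictions

Answer: MHMMHHHHH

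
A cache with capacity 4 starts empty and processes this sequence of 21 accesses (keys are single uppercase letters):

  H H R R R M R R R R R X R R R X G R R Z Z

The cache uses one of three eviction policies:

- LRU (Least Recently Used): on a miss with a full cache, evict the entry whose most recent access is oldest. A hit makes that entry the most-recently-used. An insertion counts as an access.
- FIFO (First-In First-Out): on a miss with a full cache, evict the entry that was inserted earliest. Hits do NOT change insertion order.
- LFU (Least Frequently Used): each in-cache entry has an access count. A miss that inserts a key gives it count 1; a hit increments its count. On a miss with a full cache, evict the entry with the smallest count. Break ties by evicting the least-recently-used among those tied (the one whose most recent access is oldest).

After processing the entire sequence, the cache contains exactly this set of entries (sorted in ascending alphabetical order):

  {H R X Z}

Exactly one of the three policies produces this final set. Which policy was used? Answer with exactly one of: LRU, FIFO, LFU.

Answer: LFU

Derivation:
Simulating under each policy and comparing final sets:
  LRU: final set = {G R X Z} -> differs
  FIFO: final set = {G M X Z} -> differs
  LFU: final set = {H R X Z} -> MATCHES target
Only LFU produces the target set.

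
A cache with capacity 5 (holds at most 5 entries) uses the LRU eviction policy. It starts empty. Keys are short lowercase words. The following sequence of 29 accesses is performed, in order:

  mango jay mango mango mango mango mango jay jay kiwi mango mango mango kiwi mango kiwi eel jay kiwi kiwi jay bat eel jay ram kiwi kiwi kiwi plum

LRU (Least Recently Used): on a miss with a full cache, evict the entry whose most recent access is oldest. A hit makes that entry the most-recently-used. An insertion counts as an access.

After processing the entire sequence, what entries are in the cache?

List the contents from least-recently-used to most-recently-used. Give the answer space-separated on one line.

Answer: eel jay ram kiwi plum

Derivation:
LRU simulation (capacity=5):
  1. access mango: MISS. Cache (LRU->MRU): [mango]
  2. access jay: MISS. Cache (LRU->MRU): [mango jay]
  3. access mango: HIT. Cache (LRU->MRU): [jay mango]
  4. access mango: HIT. Cache (LRU->MRU): [jay mango]
  5. access mango: HIT. Cache (LRU->MRU): [jay mango]
  6. access mango: HIT. Cache (LRU->MRU): [jay mango]
  7. access mango: HIT. Cache (LRU->MRU): [jay mango]
  8. access jay: HIT. Cache (LRU->MRU): [mango jay]
  9. access jay: HIT. Cache (LRU->MRU): [mango jay]
  10. access kiwi: MISS. Cache (LRU->MRU): [mango jay kiwi]
  11. access mango: HIT. Cache (LRU->MRU): [jay kiwi mango]
  12. access mango: HIT. Cache (LRU->MRU): [jay kiwi mango]
  13. access mango: HIT. Cache (LRU->MRU): [jay kiwi mango]
  14. access kiwi: HIT. Cache (LRU->MRU): [jay mango kiwi]
  15. access mango: HIT. Cache (LRU->MRU): [jay kiwi mango]
  16. access kiwi: HIT. Cache (LRU->MRU): [jay mango kiwi]
  17. access eel: MISS. Cache (LRU->MRU): [jay mango kiwi eel]
  18. access jay: HIT. Cache (LRU->MRU): [mango kiwi eel jay]
  19. access kiwi: HIT. Cache (LRU->MRU): [mango eel jay kiwi]
  20. access kiwi: HIT. Cache (LRU->MRU): [mango eel jay kiwi]
  21. access jay: HIT. Cache (LRU->MRU): [mango eel kiwi jay]
  22. access bat: MISS. Cache (LRU->MRU): [mango eel kiwi jay bat]
  23. access eel: HIT. Cache (LRU->MRU): [mango kiwi jay bat eel]
  24. access jay: HIT. Cache (LRU->MRU): [mango kiwi bat eel jay]
  25. access ram: MISS, evict mango. Cache (LRU->MRU): [kiwi bat eel jay ram]
  26. access kiwi: HIT. Cache (LRU->MRU): [bat eel jay ram kiwi]
  27. access kiwi: HIT. Cache (LRU->MRU): [bat eel jay ram kiwi]
  28. access kiwi: HIT. Cache (LRU->MRU): [bat eel jay ram kiwi]
  29. access plum: MISS, evict bat. Cache (LRU->MRU): [eel jay ram kiwi plum]
Total: 22 hits, 7 misses, 2 evictions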